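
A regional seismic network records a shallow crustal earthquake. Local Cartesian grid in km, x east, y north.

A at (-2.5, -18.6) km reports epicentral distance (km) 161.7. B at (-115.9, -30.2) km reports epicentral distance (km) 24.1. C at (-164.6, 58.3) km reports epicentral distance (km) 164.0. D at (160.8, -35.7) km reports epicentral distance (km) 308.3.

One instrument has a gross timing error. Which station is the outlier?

B

Solve using three stations at a time. Using A, C, D (subtract circle equations pairwise → linear system) gives (x, y) ≈ (-139.8, -103.7).
Distances from that point to each station vs reported:
  A: calculated 161.5 vs reported 161.7 → residual 0.2 km
  B: calculated 77.3 vs reported 24.1 → residual 53.2 km
  C: calculated 163.8 vs reported 164.0 → residual 0.2 km
  D: calculated 308.2 vs reported 308.3 → residual 0.1 km
A, C, D are mutually consistent (residuals ≈ 0); B is off by 53.2 km.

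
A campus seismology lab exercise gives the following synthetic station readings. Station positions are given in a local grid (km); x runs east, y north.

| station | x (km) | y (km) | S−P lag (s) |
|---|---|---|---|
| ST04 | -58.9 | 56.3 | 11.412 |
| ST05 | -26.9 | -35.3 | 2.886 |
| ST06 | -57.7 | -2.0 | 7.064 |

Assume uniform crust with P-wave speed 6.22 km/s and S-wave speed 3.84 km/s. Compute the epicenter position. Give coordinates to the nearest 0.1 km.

Distance from S−P lag: d = Δt · v_P v_S / (v_P − v_S) = Δt · (6.22·3.84)/(6.22−3.84) ≈ 10.0356·Δt.
So d_ST04 = 114.53, d_ST05 = 28.96, d_ST06 = 70.89 km.
Circle about each station: (x + 58.9)² + (y − 56.3)² = 114.53²; (x + 26.9)² + (y + 35.3)² = 28.96²; (x + 57.7)² + (y + 2.0)² = 70.89².
Subtracting the ST04 equation from the ST05 and ST06 equations removes the quadratic terms:
64.0 x − 183.2 y = 7609.24
2.4 x − 116.6 y = 4786.12
Solving the 2×2 system: x ≈ 1.5, y ≈ -41.0 km.

x ≈ 1.5 km, y ≈ -41.0 km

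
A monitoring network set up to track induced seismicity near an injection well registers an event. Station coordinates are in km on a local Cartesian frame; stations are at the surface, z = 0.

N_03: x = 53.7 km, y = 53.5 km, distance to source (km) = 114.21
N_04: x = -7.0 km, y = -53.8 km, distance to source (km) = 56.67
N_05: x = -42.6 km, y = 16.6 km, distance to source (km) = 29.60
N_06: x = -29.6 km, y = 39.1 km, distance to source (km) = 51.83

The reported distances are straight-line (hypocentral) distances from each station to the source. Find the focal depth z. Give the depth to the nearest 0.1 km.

z ≈ 13.0 km

Each station gives a sphere (x−x_i)² + (y−y_i)² + z² = d_i² (stations at z=0).
Subtracting the N_03 sphere from N_04 and N_05: z² cancels, leaving linear equations in x and y:
-121.4 x − 214.6 y = 7029.94
-192.6 x − 73.8 y = 8512.14
Solving: x ≈ -40.401, y ≈ -9.903 km (keep extra digits for the depth step; rounded: -40.4, -9.9).
Then from the N_03 sphere: z² = 114.21² − (x − 53.7)² − (y − 53.5)² with x = -40.401, y = -9.903, so z ≈ 12.999 ≈ 13.0 km.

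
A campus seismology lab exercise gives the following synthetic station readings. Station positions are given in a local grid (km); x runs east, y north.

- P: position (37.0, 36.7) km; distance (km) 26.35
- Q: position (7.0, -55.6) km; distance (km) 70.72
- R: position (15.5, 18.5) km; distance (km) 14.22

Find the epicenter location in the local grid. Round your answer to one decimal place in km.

28.1 km east, 11.9 km north

Circle about each station: (x − 37.0)² + (y − 36.7)² = 26.35²; (x − 7.0)² + (y + 55.6)² = 70.72²; (x − 15.5)² + (y − 18.5)² = 14.22².
Subtracting the P equation from the Q and R equations removes the quadratic terms:
-60.0 x − 184.6 y = -3882.53
-43.0 x − 36.4 y = -1641.28
Solving the 2×2 system: x ≈ 28.1, y ≈ 11.9 km.
Check against P (with the unrounded x, y): √((x − 37.0)²+(y − 36.7)²) = 26.35 ≈ 26.35 km. ✓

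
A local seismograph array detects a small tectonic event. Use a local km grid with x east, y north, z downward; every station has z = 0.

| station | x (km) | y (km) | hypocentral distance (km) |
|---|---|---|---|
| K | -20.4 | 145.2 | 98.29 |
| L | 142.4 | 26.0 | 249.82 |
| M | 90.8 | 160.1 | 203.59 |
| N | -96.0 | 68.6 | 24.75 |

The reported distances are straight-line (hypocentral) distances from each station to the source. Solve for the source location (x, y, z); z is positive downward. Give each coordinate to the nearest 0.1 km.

(-99.1, 88.2, 14.8)

Each station gives a sphere (x−x_i)² + (y−y_i)² + z² = d_i² (stations at z=0).
Subtracting the K sphere from L and M: z² cancels, leaving linear equations in x and y:
325.6 x − 238.4 y = -53294.55
222.4 x + 29.8 y = -19410.51
Solving: x ≈ -99.097, y ≈ 88.208 km (keep extra digits for the depth step; rounded: -99.1, 88.2).
Then from the K sphere: z² = 98.29² − (x + 20.4)² − (y − 145.2)² with x = -99.097, y = 88.208, so z ≈ 14.820 ≈ 14.8 km.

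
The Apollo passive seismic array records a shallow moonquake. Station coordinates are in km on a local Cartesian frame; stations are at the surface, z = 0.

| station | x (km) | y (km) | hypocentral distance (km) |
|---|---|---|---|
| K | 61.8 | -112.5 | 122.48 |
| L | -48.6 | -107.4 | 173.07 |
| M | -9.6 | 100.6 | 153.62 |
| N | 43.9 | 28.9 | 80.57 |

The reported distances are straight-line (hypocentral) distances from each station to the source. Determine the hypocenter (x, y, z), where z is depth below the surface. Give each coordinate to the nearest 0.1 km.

Each station gives a sphere (x−x_i)² + (y−y_i)² + z² = d_i² (stations at z=0).
Subtracting the K sphere from L and M: z² cancels, leaving linear equations in x and y:
-220.8 x + 10.2 y = -17530.64
-142.8 x + 426.2 y = -14860.72
Solving: x ≈ 79.008, y ≈ -8.396 km (keep extra digits for the depth step; rounded: 79.0, -8.4).
Then from the K sphere: z² = 122.48² − (x − 61.8)² − (y + 112.5)² with x = 79.008, y = -8.396, so z ≈ 62.190 ≈ 62.2 km.

(79.0, -8.4, 62.2)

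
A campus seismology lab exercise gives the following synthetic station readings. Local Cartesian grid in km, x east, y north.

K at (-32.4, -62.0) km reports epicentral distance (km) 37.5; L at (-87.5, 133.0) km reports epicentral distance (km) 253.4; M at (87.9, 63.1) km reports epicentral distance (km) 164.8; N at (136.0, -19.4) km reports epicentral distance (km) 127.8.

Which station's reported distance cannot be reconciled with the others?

K

Solve using three stations at a time. Using L, M, N (subtract circle equations pairwise → linear system) gives (x, y) ≈ (30.3, -91.3).
Distances from that point to each station vs reported:
  K: calculated 69.3 vs reported 37.5 → residual 31.8 km
  L: calculated 253.4 vs reported 253.4 → residual 0.0 km
  M: calculated 164.8 vs reported 164.8 → residual 0.0 km
  N: calculated 127.8 vs reported 127.8 → residual 0.0 km
L, M, N are mutually consistent (residuals ≈ 0); K is off by 31.8 km.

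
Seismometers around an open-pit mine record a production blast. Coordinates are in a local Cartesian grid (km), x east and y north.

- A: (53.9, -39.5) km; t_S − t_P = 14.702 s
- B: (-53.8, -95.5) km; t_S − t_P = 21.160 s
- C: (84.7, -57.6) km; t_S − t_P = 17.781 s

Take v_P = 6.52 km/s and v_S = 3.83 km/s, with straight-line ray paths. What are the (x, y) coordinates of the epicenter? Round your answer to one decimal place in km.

Distance from S−P lag: d = Δt · v_P v_S / (v_P − v_S) = Δt · (6.52·3.83)/(6.52−3.83) ≈ 9.2831·Δt.
So d_A = 136.48, d_B = 196.43, d_C = 165.06 km.
Circle about each station: (x − 53.9)² + (y + 39.5)² = 136.48²; (x + 53.8)² + (y + 95.5)² = 196.43²; (x − 84.7)² + (y + 57.6)² = 165.06².
Subtracting the A equation from the B and C equations removes the quadratic terms:
-215.4 x − 112.0 y = -12408.72
61.6 x − 36.2 y = -2591.62
Solving the 2×2 system: x ≈ 10.8, y ≈ 90.0 km.

(10.8, 90.0)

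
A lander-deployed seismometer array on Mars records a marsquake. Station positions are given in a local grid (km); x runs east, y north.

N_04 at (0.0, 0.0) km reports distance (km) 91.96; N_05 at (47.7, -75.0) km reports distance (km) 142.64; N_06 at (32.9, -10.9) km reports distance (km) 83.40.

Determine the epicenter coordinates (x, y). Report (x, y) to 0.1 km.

Circle about each station: x² + y² = 91.96²; (x − 47.7)² + (y + 75.0)² = 142.64²; (x − 32.9)² + (y + 10.9)² = 83.40².
Subtracting the N_04 equation from the N_05 and N_06 equations removes the quadratic terms:
95.4 x − 150.0 y = -3989.24
65.8 x − 21.8 y = 2702.30
Solving the 2×2 system: x ≈ 63.2, y ≈ 66.8 km.

(63.2, 66.8)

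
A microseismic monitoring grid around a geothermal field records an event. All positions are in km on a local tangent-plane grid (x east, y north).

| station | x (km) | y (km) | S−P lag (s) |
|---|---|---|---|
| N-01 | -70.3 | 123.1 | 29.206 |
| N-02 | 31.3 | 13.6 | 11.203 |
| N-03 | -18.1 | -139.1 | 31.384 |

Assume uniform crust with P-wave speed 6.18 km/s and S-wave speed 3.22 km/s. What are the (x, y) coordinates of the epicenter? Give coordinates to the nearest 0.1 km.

Distance from S−P lag: d = Δt · v_P v_S / (v_P − v_S) = Δt · (6.18·3.22)/(6.18−3.22) ≈ 6.7228·Δt.
So d_N-01 = 196.35, d_N-02 = 75.32, d_N-03 = 210.99 km.
Circle about each station: (x + 70.3)² + (y − 123.1)² = 196.35²; (x − 31.3)² + (y − 13.6)² = 75.32²; (x + 18.1)² + (y + 139.1)² = 210.99².
Subtracting pairs of circle equations eliminates x²+y² and gives linear equations (the radical axes):
203.2 x − 219.0 y = 13949.17
104.4 x − 524.4 y = -6382.74
Solving the 2×2 system: x ≈ 104.1, y ≈ 32.9 km.
Check against N-01 (with the unrounded x, y): √((x + 70.3)²+(y − 123.1)²) = 196.35 ≈ 196.35 km. ✓

(104.1, 32.9)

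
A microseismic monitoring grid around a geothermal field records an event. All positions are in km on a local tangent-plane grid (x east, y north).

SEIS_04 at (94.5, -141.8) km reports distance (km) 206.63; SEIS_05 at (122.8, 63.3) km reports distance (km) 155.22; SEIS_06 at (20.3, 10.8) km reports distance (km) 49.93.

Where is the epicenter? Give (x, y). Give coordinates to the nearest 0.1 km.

Circle about each station: (x − 94.5)² + (y + 141.8)² = 206.63²; (x − 122.8)² + (y − 63.3)² = 155.22²; (x − 20.3)² + (y − 10.8)² = 49.93².
Subtracting pairs of circle equations eliminates x²+y² and gives linear equations (the radical axes):
56.6 x + 410.2 y = 8651.95
-148.4 x + 305.2 y = 11694.19
Solving the 2×2 system: x ≈ -27.6, y ≈ 24.9 km.
Check against SEIS_04 (with the unrounded x, y): √((x − 94.5)²+(y + 141.8)²) = 206.63 ≈ 206.63 km. ✓

-27.6 km east, 24.9 km north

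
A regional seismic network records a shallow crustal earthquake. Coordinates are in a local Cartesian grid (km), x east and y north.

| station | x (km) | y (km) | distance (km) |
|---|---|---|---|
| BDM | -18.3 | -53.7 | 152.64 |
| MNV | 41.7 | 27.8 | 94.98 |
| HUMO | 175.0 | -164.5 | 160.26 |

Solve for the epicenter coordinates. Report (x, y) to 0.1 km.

Circle about each station: (x + 18.3)² + (y + 53.7)² = 152.64²; (x − 41.7)² + (y − 27.8)² = 94.98²; (x − 175.0)² + (y + 164.5)² = 160.26².
Subtracting the BDM equation from the MNV and HUMO equations removes the quadratic terms:
120.0 x + 163.0 y = 13570.92
386.6 x − 221.6 y = 52082.37
Solving the 2×2 system: x ≈ 128.3, y ≈ -11.2 km.

(128.3, -11.2)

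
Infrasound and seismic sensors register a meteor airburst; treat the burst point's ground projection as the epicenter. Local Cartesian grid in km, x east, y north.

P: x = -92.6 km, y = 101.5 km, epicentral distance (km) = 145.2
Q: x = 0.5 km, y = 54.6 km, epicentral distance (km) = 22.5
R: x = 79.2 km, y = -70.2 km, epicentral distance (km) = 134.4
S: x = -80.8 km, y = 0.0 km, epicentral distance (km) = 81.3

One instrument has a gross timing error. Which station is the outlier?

P

Solve using three stations at a time. Using Q, R, S (subtract circle equations pairwise → linear system) gives (x, y) ≈ (-6.6, 33.2).
Distances from that point to each station vs reported:
  P: calculated 109.8 vs reported 145.2 → residual 35.4 km
  Q: calculated 22.5 vs reported 22.5 → residual 0.0 km
  R: calculated 134.4 vs reported 134.4 → residual 0.0 km
  S: calculated 81.3 vs reported 81.3 → residual 0.0 km
Q, R, S are mutually consistent (residuals ≈ 0); P is off by 35.4 km.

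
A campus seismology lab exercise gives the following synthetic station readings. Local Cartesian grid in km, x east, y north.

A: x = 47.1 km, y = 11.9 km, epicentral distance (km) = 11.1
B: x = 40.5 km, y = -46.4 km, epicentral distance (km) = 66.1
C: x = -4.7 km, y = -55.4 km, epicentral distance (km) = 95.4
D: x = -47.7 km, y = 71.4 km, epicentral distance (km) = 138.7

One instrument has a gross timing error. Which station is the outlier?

Solve using three stations at a time. Using A, B, C (subtract circle equations pairwise → linear system) gives (x, y) ≈ (56.6, 17.7).
Distances from that point to each station vs reported:
  A: calculated 11.1 vs reported 11.1 → residual 0.0 km
  B: calculated 66.1 vs reported 66.1 → residual 0.0 km
  C: calculated 95.4 vs reported 95.4 → residual 0.0 km
  D: calculated 117.3 vs reported 138.7 → residual 21.4 km
A, B, C are mutually consistent (residuals ≈ 0); D is off by 21.4 km.

D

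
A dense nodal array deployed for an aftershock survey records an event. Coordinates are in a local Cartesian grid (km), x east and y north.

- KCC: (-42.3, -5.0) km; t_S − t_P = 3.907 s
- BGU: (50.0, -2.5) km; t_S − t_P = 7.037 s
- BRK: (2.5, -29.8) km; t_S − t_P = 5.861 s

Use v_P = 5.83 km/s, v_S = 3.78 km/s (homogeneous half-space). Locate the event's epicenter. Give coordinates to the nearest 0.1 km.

(-18.5, 29.6)

Distance from S−P lag: d = Δt · v_P v_S / (v_P − v_S) = Δt · (5.83·3.78)/(5.83−3.78) ≈ 10.7500·Δt.
So d_KCC = 42.00, d_BGU = 75.65, d_BRK = 63.01 km.
Circle about each station: (x + 42.3)² + (y + 5.0)² = 42.00²; (x − 50.0)² + (y + 2.5)² = 75.65²; (x − 2.5)² + (y + 29.8)² = 63.01².
Subtracting the KCC equation from the BGU and BRK equations removes the quadratic terms:
184.6 x + 5.0 y = -3266.96
89.6 x − 49.6 y = -3126.26
Solving the 2×2 system: x ≈ -18.5, y ≈ 29.6 km.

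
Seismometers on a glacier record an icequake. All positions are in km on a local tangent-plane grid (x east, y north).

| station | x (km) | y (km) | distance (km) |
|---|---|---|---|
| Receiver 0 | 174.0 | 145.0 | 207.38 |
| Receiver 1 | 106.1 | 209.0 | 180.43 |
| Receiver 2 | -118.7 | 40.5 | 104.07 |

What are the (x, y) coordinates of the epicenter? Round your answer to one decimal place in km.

-24.3 km east, 84.3 km north

Circle about each station: (x − 174.0)² + (y − 145.0)² = 207.38²; (x − 106.1)² + (y − 209.0)² = 180.43²; (x + 118.7)² + (y − 40.5)² = 104.07².
Subtracting pairs of circle equations eliminates x²+y² and gives linear equations (the radical axes):
-135.8 x + 128.0 y = 14088.69
-585.4 x − 209.0 y = -3395.16
Solving the 2×2 system: x ≈ -24.3, y ≈ 84.3 km.
Check against Receiver 0 (with the unrounded x, y): √((x − 174.0)²+(y − 145.0)²) = 207.38 ≈ 207.38 km. ✓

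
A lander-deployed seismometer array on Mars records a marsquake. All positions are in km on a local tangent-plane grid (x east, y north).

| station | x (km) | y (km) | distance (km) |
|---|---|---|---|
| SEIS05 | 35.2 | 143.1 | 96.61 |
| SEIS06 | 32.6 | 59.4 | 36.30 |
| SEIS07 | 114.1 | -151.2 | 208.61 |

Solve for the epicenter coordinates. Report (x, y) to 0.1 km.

Circle about each station: (x − 35.2)² + (y − 143.1)² = 96.61²; (x − 32.6)² + (y − 59.4)² = 36.30²; (x − 114.1)² + (y + 151.2)² = 208.61².
Subtracting the SEIS05 equation from the SEIS06 and SEIS07 equations removes the quadratic terms:
-5.2 x − 167.4 y = -9109.73
157.8 x − 588.6 y = -20021.04
Solving the 2×2 system: x ≈ 68.2, y ≈ 52.3 km.

68.2 km east, 52.3 km north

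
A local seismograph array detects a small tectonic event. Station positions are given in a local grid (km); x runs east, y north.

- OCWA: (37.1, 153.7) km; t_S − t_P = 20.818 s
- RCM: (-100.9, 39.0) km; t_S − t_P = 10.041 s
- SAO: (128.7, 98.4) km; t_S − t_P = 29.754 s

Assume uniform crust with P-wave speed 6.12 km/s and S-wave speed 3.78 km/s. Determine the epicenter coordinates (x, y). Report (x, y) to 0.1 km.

Distance from S−P lag: d = Δt · v_P v_S / (v_P − v_S) = Δt · (6.12·3.78)/(6.12−3.78) ≈ 9.8862·Δt.
So d_OCWA = 205.81, d_RCM = 99.27, d_SAO = 294.15 km.
Circle about each station: (x − 37.1)² + (y − 153.7)² = 205.81²; (x + 100.9)² + (y − 39.0)² = 99.27²; (x − 128.7)² + (y − 98.4)² = 294.15².
Subtracting pairs of circle equations eliminates x²+y² and gives linear equations (the radical axes):
-276.0 x − 229.4 y = 19204.93
183.2 x − 110.6 y = -42920.32
Solving the 2×2 system: x ≈ -165.0, y ≈ 114.8 km.
Check against OCWA (with the unrounded x, y): √((x − 37.1)²+(y − 153.7)²) = 205.80 ≈ 205.81 km. ✓

-165.0 km east, 114.8 km north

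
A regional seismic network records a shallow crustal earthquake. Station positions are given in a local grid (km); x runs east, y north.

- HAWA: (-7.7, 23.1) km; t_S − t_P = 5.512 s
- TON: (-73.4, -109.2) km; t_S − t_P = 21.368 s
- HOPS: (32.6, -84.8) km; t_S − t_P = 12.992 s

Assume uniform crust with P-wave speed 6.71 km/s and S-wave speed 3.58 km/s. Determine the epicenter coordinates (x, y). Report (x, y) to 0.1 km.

33.8 km east, 14.9 km north

Distance from S−P lag: d = Δt · v_P v_S / (v_P − v_S) = Δt · (6.71·3.58)/(6.71−3.58) ≈ 7.6747·Δt.
So d_HAWA = 42.30, d_TON = 163.99, d_HOPS = 99.71 km.
Circle about each station: (x + 7.7)² + (y − 23.1)² = 42.30²; (x + 73.4)² + (y + 109.2)² = 163.99²; (x − 32.6)² + (y + 84.8)² = 99.71².
Subtracting pairs of circle equations eliminates x²+y² and gives linear equations (the radical axes):
-131.4 x − 264.6 y = -8384.13
80.6 x − 215.8 y = -491.89
Solving the 2×2 system: x ≈ 33.8, y ≈ 14.9 km.
Check against HAWA (with the unrounded x, y): √((x + 7.7)²+(y − 23.1)²) = 42.30 ≈ 42.30 km. ✓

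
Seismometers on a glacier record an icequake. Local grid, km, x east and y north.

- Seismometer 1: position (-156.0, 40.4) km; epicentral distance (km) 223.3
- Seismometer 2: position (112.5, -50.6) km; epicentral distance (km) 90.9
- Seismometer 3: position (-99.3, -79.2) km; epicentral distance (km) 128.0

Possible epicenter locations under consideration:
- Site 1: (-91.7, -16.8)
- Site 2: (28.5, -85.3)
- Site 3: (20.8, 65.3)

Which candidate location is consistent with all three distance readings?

For each candidate, compare |candidate − station| to the reported distance:
Site 1: residuals Seismometer 1 137.2, Seismometer 2 116.1, Seismometer 3 65.1 → max 137.2 km
Site 2: residuals Seismometer 1 0.0, Seismometer 2 0.0, Seismometer 3 0.1 → max 0.1 km
Site 3: residuals Seismometer 1 44.8, Seismometer 2 56.9, Seismometer 3 59.9 → max 59.9 km
Only Site 2 has all residuals ≈ 0.

Site 2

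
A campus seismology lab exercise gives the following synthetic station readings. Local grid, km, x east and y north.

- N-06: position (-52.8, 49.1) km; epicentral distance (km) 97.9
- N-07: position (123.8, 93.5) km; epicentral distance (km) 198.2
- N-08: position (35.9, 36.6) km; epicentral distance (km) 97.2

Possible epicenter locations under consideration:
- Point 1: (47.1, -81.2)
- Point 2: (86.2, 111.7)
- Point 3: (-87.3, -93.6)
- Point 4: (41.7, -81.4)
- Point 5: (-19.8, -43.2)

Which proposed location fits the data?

For each candidate, compare |candidate − station| to the reported distance:
Point 1: residuals N-06 66.3, N-07 7.4, N-08 21.1 → max 66.3 km
Point 2: residuals N-06 54.5, N-07 156.4, N-08 6.8 → max 156.4 km
Point 3: residuals N-06 48.9, N-07 83.9, N-08 82.0 → max 83.9 km
Point 4: residuals N-06 63.2, N-07 5.0, N-08 20.9 → max 63.2 km
Point 5: residuals N-06 0.1, N-07 0.1, N-08 0.1 → max 0.1 km
Only Point 5 has all residuals ≈ 0.

Point 5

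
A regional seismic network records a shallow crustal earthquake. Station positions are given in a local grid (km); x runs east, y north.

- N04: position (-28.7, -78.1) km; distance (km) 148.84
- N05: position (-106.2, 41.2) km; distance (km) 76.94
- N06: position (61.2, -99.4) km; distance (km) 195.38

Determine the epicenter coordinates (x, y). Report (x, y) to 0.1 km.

(-35.1, 70.6)

Circle about each station: (x + 28.7)² + (y + 78.1)² = 148.84²; (x + 106.2)² + (y − 41.2)² = 76.94²; (x − 61.2)² + (y + 99.4)² = 195.38².
Subtracting the N04 equation from the N05 and N06 equations removes the quadratic terms:
-155.0 x + 238.6 y = 22286.16
179.8 x − 42.6 y = -9317.50
Solving the 2×2 system: x ≈ -35.1, y ≈ 70.6 km.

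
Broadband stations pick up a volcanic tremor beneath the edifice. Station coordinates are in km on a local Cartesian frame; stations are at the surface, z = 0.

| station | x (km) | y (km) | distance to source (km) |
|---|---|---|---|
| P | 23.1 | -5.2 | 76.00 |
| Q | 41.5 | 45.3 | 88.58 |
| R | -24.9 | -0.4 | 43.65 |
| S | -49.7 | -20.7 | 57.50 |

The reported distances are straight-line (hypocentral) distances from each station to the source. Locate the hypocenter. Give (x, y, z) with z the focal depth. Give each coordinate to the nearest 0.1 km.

Each station gives a sphere (x−x_i)² + (y−y_i)² + z² = d_i² (stations at z=0).
Subtracting the P sphere from Q and R: z² cancels, leaving linear equations in x and y:
36.8 x + 101.0 y = 1143.27
-96.0 x + 9.6 y = 3930.20
Solving: x ≈ -38.408, y ≈ 25.314 km (keep extra digits for the depth step; rounded: -38.4, 25.3).
Then from the P sphere: z² = 76.00² − (x − 23.1)² − (y + 5.2)² with x = -38.408, y = 25.314, so z ≈ 32.583 ≈ 32.6 km.

(-38.4, 25.3, 32.6)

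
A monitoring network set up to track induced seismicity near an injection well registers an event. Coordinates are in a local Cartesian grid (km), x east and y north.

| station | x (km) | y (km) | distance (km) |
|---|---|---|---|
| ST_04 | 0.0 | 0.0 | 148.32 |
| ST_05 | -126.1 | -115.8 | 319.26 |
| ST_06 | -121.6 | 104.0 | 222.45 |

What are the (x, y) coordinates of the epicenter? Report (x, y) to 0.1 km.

Circle about each station: x² + y² = 148.32²; (x + 126.1)² + (y + 115.8)² = 319.26²; (x + 121.6)² + (y − 104.0)² = 222.45².
Subtracting the ST_04 equation from the ST_05 and ST_06 equations removes the quadratic terms:
-252.2 x − 231.6 y = -50617.28
-243.2 x + 208.0 y = -1882.62
Solving the 2×2 system: x ≈ 100.8, y ≈ 108.8 km.

100.8 km east, 108.8 km north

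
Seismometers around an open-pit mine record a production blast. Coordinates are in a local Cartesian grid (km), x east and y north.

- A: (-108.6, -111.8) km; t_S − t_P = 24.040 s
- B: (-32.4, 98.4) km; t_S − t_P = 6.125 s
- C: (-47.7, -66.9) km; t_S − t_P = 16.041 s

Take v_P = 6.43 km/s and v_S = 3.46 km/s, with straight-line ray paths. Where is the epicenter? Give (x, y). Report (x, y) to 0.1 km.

-35.1 km east, 52.6 km north

Distance from S−P lag: d = Δt · v_P v_S / (v_P − v_S) = Δt · (6.43·3.46)/(6.43−3.46) ≈ 7.4908·Δt.
So d_A = 180.08, d_B = 45.88, d_C = 120.16 km.
Circle about each station: (x + 108.6)² + (y + 111.8)² = 180.08²; (x + 32.4)² + (y − 98.4)² = 45.88²; (x + 47.7)² + (y + 66.9)² = 120.16².
Subtracting pairs of circle equations eliminates x²+y² and gives linear equations (the radical axes):
152.4 x + 420.4 y = 16762.95
121.8 x + 89.8 y = 448.08
Solving the 2×2 system: x ≈ -35.1, y ≈ 52.6 km.
Check against A (with the unrounded x, y): √((x + 108.6)²+(y + 111.8)²) = 180.08 ≈ 180.08 km. ✓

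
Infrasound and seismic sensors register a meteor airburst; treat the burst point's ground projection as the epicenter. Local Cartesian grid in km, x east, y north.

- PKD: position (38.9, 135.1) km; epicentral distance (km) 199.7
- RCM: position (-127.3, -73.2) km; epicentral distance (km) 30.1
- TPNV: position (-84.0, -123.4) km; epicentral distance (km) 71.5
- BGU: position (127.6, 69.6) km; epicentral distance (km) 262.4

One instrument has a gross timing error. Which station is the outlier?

Solve using three stations at a time. Using RCM, TPNV, BGU (subtract circle equations pairwise → linear system) gives (x, y) ≈ (-103.6, -54.6).
Distances from that point to each station vs reported:
  PKD: calculated 237.2 vs reported 199.7 → residual 37.5 km
  RCM: calculated 30.2 vs reported 30.1 → residual 0.1 km
  TPNV: calculated 71.5 vs reported 71.5 → residual 0.0 km
  BGU: calculated 262.4 vs reported 262.4 → residual 0.0 km
RCM, TPNV, BGU are mutually consistent (residuals ≈ 0); PKD is off by 37.5 km.

PKD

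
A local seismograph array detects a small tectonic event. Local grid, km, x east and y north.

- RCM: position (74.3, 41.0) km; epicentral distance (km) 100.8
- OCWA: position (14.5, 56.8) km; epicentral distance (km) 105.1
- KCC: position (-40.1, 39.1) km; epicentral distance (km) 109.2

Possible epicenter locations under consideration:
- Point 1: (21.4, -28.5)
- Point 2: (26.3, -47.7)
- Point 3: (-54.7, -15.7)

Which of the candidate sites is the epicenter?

For each candidate, compare |candidate − station| to the reported distance:
Point 1: residuals RCM 13.5, OCWA 19.5, KCC 17.8 → max 19.5 km
Point 2: residuals RCM 0.1, OCWA 0.1, KCC 0.1 → max 0.1 km
Point 3: residuals RCM 40.1, OCWA 4.9, KCC 52.5 → max 52.5 km
Only Point 2 has all residuals ≈ 0.

Point 2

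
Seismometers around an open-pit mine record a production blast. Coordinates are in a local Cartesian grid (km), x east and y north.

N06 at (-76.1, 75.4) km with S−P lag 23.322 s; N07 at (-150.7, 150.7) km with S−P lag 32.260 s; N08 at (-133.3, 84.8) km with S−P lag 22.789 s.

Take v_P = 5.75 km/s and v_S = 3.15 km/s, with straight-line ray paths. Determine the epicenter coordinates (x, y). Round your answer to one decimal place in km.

Distance from S−P lag: d = Δt · v_P v_S / (v_P − v_S) = Δt · (5.75·3.15)/(5.75−3.15) ≈ 6.9663·Δt.
So d_N06 = 162.47, d_N07 = 224.73, d_N08 = 158.76 km.
Circle about each station: (x + 76.1)² + (y − 75.4)² = 162.47²; (x + 150.7)² + (y − 150.7)² = 224.73²; (x + 133.3)² + (y − 84.8)² = 158.76².
Subtracting pairs of circle equations eliminates x²+y² and gives linear equations (the radical axes):
-149.2 x + 150.6 y = 9837.54
-114.4 x + 18.8 y = 14675.32
Solving the 2×2 system: x ≈ -140.4, y ≈ -73.8 km.

(-140.4, -73.8)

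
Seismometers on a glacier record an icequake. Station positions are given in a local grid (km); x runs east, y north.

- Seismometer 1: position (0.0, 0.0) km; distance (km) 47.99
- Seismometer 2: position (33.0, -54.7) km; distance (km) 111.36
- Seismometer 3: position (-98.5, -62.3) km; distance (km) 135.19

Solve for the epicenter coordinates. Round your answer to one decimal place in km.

Circle about each station: x² + y² = 47.99²; (x − 33.0)² + (y + 54.7)² = 111.36²; (x + 98.5)² + (y + 62.3)² = 135.19².
Subtracting pairs of circle equations eliminates x²+y² and gives linear equations (the radical axes):
66.0 x − 109.4 y = -6016.92
-197.0 x − 124.6 y = -2389.76
Solving the 2×2 system: x ≈ -16.4, y ≈ 45.1 km.

x ≈ -16.4 km, y ≈ 45.1 km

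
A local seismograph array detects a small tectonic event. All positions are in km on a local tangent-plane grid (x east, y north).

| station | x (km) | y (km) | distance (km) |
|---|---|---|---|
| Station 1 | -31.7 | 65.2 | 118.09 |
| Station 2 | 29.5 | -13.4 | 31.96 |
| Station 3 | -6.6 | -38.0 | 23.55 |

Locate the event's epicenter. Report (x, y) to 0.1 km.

Circle about each station: (x + 31.7)² + (y − 65.2)² = 118.09²; (x − 29.5)² + (y + 13.4)² = 31.96²; (x + 6.6)² + (y + 38.0)² = 23.55².
Subtracting the Station 1 equation from the Station 2 and Station 3 equations removes the quadratic terms:
122.4 x − 157.2 y = 8717.69
50.2 x − 206.4 y = 9622.28
Solving the 2×2 system: x ≈ 16.5, y ≈ -42.6 km.
Check against Station 1 (with the unrounded x, y): √((x + 31.7)²+(y − 65.2)²) = 118.09 ≈ 118.09 km. ✓

(16.5, -42.6)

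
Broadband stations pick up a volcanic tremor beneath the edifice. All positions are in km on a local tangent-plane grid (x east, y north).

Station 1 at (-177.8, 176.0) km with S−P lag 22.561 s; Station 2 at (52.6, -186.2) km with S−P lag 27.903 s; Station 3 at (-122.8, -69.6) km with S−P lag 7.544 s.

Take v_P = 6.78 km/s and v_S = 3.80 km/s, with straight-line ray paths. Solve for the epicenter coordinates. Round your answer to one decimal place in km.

Distance from S−P lag: d = Δt · v_P v_S / (v_P − v_S) = Δt · (6.78·3.80)/(6.78−3.80) ≈ 8.6456·Δt.
So d_Station 1 = 195.05, d_Station 2 = 241.24, d_Station 3 = 65.22 km.
Circle about each station: (x + 177.8)² + (y − 176.0)² = 195.05²; (x − 52.6)² + (y + 186.2)² = 241.24²; (x + 122.8)² + (y + 69.6)² = 65.22².
Subtracting pairs of circle equations eliminates x²+y² and gives linear equations (the radical axes):
460.8 x − 724.4 y = -45303.88
110.0 x − 491.2 y = -8873.99
Solving the 2×2 system: x ≈ -107.9, y ≈ -6.1 km.

-107.9 km east, -6.1 km north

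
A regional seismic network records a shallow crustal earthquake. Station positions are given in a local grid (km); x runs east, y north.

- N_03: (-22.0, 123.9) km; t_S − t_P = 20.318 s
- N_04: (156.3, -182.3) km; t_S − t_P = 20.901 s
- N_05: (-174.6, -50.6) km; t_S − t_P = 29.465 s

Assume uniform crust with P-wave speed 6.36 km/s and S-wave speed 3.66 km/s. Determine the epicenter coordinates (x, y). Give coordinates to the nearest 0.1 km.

Distance from S−P lag: d = Δt · v_P v_S / (v_P − v_S) = Δt · (6.36·3.66)/(6.36−3.66) ≈ 8.6213·Δt.
So d_N_03 = 175.17, d_N_04 = 180.19, d_N_05 = 254.03 km.
Circle about each station: (x + 22.0)² + (y − 123.9)² = 175.17²; (x − 156.3)² + (y + 182.3)² = 180.19²; (x + 174.6)² + (y + 50.6)² = 254.03².
Subtracting the N_03 equation from the N_04 and N_05 equations removes the quadratic terms:
356.6 x − 612.4 y = 40043.86
-305.2 x − 349.0 y = -16636.40
Solving the 2×2 system: x ≈ 77.6, y ≈ -20.2 km.
Check against N_03 (with the unrounded x, y): √((x + 22.0)²+(y − 123.9)²) = 175.17 ≈ 175.17 km. ✓

x ≈ 77.6 km, y ≈ -20.2 km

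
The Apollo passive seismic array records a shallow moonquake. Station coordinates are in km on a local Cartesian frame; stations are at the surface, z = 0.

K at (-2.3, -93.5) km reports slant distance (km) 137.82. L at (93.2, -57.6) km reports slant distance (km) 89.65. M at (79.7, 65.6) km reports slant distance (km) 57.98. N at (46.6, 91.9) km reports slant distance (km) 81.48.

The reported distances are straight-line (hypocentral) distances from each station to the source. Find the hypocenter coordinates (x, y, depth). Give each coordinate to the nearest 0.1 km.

x ≈ 66.6 km, y ≈ 20.8 km, depth ≈ 34.4 km

Each station gives a sphere (x−x_i)² + (y−y_i)² + z² = d_i² (stations at z=0).
Subtracting the K sphere from L and M: z² cancels, leaving linear equations in x and y:
191.0 x + 71.8 y = 14213.69
164.0 x + 318.2 y = 17540.58
Solving: x ≈ 66.598, y ≈ 20.800 km (keep extra digits for the depth step; rounded: 66.6, 20.8).
Then from the K sphere: z² = 137.82² − (x + 2.3)² − (y + 93.5)² with x = 66.598, y = 20.800, so z ≈ 34.394 ≈ 34.4 km.
Check against N (with the unrounded solution): distance 81.47 ≈ 81.48 km. ✓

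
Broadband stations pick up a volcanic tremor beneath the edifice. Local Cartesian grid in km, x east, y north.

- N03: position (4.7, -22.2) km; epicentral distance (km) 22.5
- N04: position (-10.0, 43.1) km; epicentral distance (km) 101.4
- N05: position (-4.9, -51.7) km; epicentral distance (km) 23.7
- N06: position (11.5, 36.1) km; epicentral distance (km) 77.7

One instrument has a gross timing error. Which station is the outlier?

Solve using three stations at a time. Using N03, N05, N06 (subtract circle equations pairwise → linear system) gives (x, y) ≈ (16.8, -41.5).
Distances from that point to each station vs reported:
  N03: calculated 22.8 vs reported 22.5 → residual 0.3 km
  N04: calculated 88.7 vs reported 101.4 → residual 12.7 km
  N05: calculated 23.9 vs reported 23.7 → residual 0.2 km
  N06: calculated 77.8 vs reported 77.7 → residual 0.1 km
N03, N05, N06 are mutually consistent (residuals ≈ 0); N04 is off by 12.7 km.

N04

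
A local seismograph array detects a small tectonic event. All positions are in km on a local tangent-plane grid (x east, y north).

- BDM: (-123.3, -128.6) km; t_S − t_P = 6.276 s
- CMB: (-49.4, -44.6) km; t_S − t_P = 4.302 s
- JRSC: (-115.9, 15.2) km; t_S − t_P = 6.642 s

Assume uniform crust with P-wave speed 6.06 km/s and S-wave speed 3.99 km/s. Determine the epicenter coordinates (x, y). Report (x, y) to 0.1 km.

Distance from S−P lag: d = Δt · v_P v_S / (v_P − v_S) = Δt · (6.06·3.99)/(6.06−3.99) ≈ 11.6809·Δt.
So d_BDM = 73.31, d_CMB = 50.25, d_JRSC = 77.58 km.
Circle about each station: (x + 123.3)² + (y + 128.6)² = 73.31²; (x + 49.4)² + (y + 44.6)² = 50.25²; (x + 115.9)² + (y − 15.2)² = 77.58².
Subtracting pairs of circle equations eliminates x²+y² and gives linear equations (the radical axes):
147.8 x + 168.0 y = -24462.04
14.8 x + 287.6 y = -18721.30
Solving the 2×2 system: x ≈ -97.2, y ≈ -60.1 km.
Check against BDM (with the unrounded x, y): √((x + 123.3)²+(y + 128.6)²) = 73.31 ≈ 73.31 km. ✓

-97.2 km east, -60.1 km north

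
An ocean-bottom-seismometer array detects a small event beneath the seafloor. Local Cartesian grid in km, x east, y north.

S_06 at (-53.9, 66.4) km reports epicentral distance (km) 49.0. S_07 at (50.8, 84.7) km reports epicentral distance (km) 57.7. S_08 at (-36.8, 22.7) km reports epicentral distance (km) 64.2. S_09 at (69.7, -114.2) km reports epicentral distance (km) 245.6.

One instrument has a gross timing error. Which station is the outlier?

S_09

Solve using three stations at a time. Using S_06, S_07, S_08 (subtract circle equations pairwise → linear system) gives (x, y) ≈ (-6.7, 79.4).
Distances from that point to each station vs reported:
  S_06: calculated 49.0 vs reported 49.0 → residual 0.0 km
  S_07: calculated 57.7 vs reported 57.7 → residual 0.0 km
  S_08: calculated 64.2 vs reported 64.2 → residual 0.0 km
  S_09: calculated 208.1 vs reported 245.6 → residual 37.5 km
S_06, S_07, S_08 are mutually consistent (residuals ≈ 0); S_09 is off by 37.5 km.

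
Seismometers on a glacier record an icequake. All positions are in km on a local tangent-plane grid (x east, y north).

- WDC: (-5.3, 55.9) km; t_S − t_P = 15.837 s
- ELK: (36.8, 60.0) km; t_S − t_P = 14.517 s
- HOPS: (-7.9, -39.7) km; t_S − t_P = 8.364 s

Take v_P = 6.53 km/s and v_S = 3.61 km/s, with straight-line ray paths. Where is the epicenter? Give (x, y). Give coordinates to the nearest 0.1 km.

(57.8, -55.3)

Distance from S−P lag: d = Δt · v_P v_S / (v_P − v_S) = Δt · (6.53·3.61)/(6.53−3.61) ≈ 8.0730·Δt.
So d_WDC = 127.85, d_ELK = 117.20, d_HOPS = 67.52 km.
Circle about each station: (x + 5.3)² + (y − 55.9)² = 127.85²; (x − 36.8)² + (y − 60.0)² = 117.20²; (x + 7.9)² + (y + 39.7)² = 67.52².
Subtracting pairs of circle equations eliminates x²+y² and gives linear equations (the radical axes):
84.2 x + 8.2 y = 4411.12
-5.2 x − 191.2 y = 10272.27
Solving the 2×2 system: x ≈ 57.8, y ≈ -55.3 km.
Check against WDC (with the unrounded x, y): √((x + 5.3)²+(y − 55.9)²) = 127.84 ≈ 127.85 km. ✓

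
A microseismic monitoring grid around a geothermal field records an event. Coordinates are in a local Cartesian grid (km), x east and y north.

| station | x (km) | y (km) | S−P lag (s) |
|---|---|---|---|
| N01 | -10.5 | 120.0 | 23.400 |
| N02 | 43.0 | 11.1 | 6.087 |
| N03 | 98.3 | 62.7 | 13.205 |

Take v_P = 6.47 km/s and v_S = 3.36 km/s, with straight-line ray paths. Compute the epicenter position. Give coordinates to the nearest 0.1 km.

x ≈ 66.9 km, y ≈ -24.1 km

Distance from S−P lag: d = Δt · v_P v_S / (v_P − v_S) = Δt · (6.47·3.36)/(6.47−3.36) ≈ 6.9901·Δt.
So d_N01 = 163.57, d_N02 = 42.55, d_N03 = 92.30 km.
Circle about each station: (x + 10.5)² + (y − 120.0)² = 163.57²; (x − 43.0)² + (y − 11.1)² = 42.55²; (x − 98.3)² + (y − 62.7)² = 92.30².
Subtracting the N01 equation from the N02 and N03 equations removes the quadratic terms:
107.0 x − 217.8 y = 12406.60
217.6 x − 114.6 y = 17319.78
Solving the 2×2 system: x ≈ 66.9, y ≈ -24.1 km.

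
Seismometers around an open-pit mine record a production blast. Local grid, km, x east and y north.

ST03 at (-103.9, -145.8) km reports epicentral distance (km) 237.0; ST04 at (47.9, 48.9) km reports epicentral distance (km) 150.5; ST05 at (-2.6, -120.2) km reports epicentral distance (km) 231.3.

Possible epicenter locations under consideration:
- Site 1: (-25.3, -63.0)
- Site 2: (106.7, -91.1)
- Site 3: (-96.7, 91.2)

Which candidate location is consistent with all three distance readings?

Site 3

For each candidate, compare |candidate − station| to the reported distance:
Site 1: residuals ST03 122.8, ST04 16.8, ST05 169.8 → max 169.8 km
Site 2: residuals ST03 19.4, ST04 1.3, ST05 118.2 → max 118.2 km
Site 3: residuals ST03 0.1, ST04 0.2, ST05 0.1 → max 0.2 km
Only Site 3 has all residuals ≈ 0.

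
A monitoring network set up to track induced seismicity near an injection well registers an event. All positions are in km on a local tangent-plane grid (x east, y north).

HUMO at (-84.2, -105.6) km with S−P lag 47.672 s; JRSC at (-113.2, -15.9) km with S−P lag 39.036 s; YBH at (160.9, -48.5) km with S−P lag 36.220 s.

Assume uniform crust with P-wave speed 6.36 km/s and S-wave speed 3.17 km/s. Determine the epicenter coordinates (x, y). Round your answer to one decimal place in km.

Distance from S−P lag: d = Δt · v_P v_S / (v_P − v_S) = Δt · (6.36·3.17)/(6.36−3.17) ≈ 6.3201·Δt.
So d_HUMO = 301.29, d_JRSC = 246.71, d_YBH = 228.91 km.
Circle about each station: (x + 84.2)² + (y + 105.6)² = 301.29²; (x + 113.2)² + (y + 15.9)² = 246.71²; (x − 160.9)² + (y + 48.5)² = 228.91².
Subtracting the HUMO equation from the JRSC and YBH equations removes the quadratic terms:
-58.0 x + 179.4 y = 24735.89
490.2 x + 114.2 y = 48375.94
Solving the 2×2 system: x ≈ 61.9, y ≈ 157.9 km.
Check against HUMO (with the unrounded x, y): √((x + 84.2)²+(y + 105.6)²) = 301.29 ≈ 301.29 km. ✓

(61.9, 157.9)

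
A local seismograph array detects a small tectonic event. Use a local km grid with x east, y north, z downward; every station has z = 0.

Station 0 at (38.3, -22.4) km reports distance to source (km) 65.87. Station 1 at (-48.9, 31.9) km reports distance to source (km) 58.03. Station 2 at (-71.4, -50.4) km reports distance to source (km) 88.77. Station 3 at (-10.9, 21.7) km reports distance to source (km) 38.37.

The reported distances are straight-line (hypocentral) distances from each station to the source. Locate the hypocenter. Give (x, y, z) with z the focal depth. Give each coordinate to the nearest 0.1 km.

Each station gives a sphere (x−x_i)² + (y−y_i)² + z² = d_i² (stations at z=0).
Subtracting the Station 0 sphere from Station 1 and Station 2: z² cancels, leaving linear equations in x and y:
-174.4 x + 108.6 y = 2411.55
-219.4 x − 56.0 y = 2128.21
Solving: x ≈ -10.900, y ≈ 4.701 km (keep extra digits for the depth step; rounded: -10.9, 4.7).
Then from the Station 0 sphere: z² = 65.87² − (x − 38.3)² − (y + 22.4)² with x = -10.900, y = 4.701, so z ≈ 34.406 ≈ 34.4 km.
Check against Station 3 (with the unrounded solution): distance 38.38 ≈ 38.37 km. ✓

x ≈ -10.9 km, y ≈ 4.7 km, depth ≈ 34.4 km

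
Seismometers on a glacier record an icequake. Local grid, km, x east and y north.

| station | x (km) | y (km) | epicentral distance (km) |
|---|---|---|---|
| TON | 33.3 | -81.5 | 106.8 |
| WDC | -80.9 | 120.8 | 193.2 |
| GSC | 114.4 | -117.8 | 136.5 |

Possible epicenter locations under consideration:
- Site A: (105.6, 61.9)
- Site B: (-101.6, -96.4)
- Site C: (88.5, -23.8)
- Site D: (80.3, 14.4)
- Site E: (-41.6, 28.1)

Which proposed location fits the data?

For each candidate, compare |candidate − station| to the reported distance:
Site A: residuals TON 53.8, WDC 2.4, GSC 43.4 → max 53.8 km
Site B: residuals TON 28.9, WDC 25.0, GSC 80.6 → max 80.6 km
Site C: residuals TON 26.9, WDC 29.5, GSC 39.0 → max 39.0 km
Site D: residuals TON 0.0, WDC 0.1, GSC 0.0 → max 0.1 km
Site E: residuals TON 25.9, WDC 92.5, GSC 77.1 → max 92.5 km
Only Site D has all residuals ≈ 0.

Site D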